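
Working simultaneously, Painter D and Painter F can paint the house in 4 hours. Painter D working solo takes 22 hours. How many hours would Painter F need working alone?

Combined rate is 1/4 per hour.
Known contribution: 1/22 per hour.
So Painter F's rate is 1/4 − 1/22 = 9/44, meaning 44/9 hours alone.

44/9 hours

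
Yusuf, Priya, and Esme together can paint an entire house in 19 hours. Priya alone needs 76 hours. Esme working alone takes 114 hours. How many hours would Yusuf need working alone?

228/7 hours

Combined rate is 1/19 per hour.
Known contribution: 1/76 + 1/114 = (3 + 2)/228 = 5/228 per hour.
So Yusuf's rate is 1/19 − 5/228 = 7/228, meaning 228/7 hours alone.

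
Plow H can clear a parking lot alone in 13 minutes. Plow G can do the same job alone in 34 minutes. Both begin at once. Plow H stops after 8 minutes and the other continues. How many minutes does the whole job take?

170/13 minutes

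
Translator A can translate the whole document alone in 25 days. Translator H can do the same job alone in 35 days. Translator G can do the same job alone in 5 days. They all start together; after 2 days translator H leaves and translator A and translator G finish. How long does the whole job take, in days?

In the first 2 days the combined rate is 47/175, so 94/175 of the job is done, leaving 81/175.
After translator H leaves the rate is 6/25 per day; the remaining 81/175 takes 27/14 days.
Total = 2 + 27/14 = 55/14 days.

55/14 days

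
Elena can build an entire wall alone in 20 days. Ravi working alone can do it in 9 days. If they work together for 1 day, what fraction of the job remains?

151/180

Combined rate: 1/20 + 1/9 = (9 + 20)/180 = 29/180 per day.
In 1 day they complete 1·29/180 = 29/180 of the job.
So 151/180 remains.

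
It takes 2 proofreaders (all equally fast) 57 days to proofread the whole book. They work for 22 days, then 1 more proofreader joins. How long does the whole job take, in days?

One proofreader does 1/114 of the job per day.
After 22 days with 2 proofreaders, 22/57 is done (35/57 left).
With 3 proofreaders the rate is 3/114 = 1/38, so the rest takes 35/57 ÷ 1/38 = 70/3 days.
Total = 22 + 70/3 = 136/3 days.

136/3 days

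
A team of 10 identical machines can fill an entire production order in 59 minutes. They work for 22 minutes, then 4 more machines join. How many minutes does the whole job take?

339/7 minutes

One machine does 1/590 of the job per minute.
After 22 minutes with 10 machines, 22/59 is done (37/59 left).
With 14 machines the rate is 14/590 = 7/295, so the rest takes 37/59 ÷ 7/295 = 185/7 minutes.
Total = 22 + 185/7 = 339/7 minutes.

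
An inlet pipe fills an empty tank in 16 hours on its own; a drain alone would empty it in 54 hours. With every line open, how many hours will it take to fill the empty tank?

Net rate = 1/16 − 1/54 = (27 − 8)/432 = 19/432 per hour.
Filling time = 1 ÷ (19/432) = 432/19 hours.

432/19 hours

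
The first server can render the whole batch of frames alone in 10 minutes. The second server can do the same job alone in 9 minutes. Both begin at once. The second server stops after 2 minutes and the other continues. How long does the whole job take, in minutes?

70/9 minutes

In the first 2 minutes the combined rate is 19/90, so 19/45 of the job is done, leaving 26/45.
After the second server leaves the rate is 1/10 per minute; the remaining 26/45 takes 52/9 minutes.
Total = 2 + 52/9 = 70/9 minutes.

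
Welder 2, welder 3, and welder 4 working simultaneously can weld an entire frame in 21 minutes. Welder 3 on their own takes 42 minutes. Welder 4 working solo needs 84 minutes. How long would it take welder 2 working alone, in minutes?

Combined rate is 1/21 per minute.
Known contribution: 1/42 + 1/84 = (2 + 1)/84 = 3/84 = 1/28 per minute.
So welder 2's rate is 1/21 − 1/28 = 1/84, meaning 84 minutes alone.

84 minutes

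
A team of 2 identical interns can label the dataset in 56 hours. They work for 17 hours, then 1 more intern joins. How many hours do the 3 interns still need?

26 hours

One intern does 1/112 of the job per hour.
After 17 hours with 2 interns, 17/56 is done (39/56 left).
With 3 interns the rate is 3/112, so the rest takes 39/56 ÷ 3/112 = 26 hours.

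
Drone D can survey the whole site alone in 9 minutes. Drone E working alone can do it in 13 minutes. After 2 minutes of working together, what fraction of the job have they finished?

Combined rate: 1/9 + 1/13 = (13 + 9)/117 = 22/117 per minute.
In 2 minutes they complete 2·22/117 = 44/117 of the job.

44/117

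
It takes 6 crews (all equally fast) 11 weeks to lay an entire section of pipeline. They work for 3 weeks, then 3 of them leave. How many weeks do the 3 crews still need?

One crew does 1/66 of the job per week.
After 3 weeks with 6 crews, 3/11 is done (8/11 left).
With 3 crews the rate is 3/66 = 1/22, so the rest takes 8/11 ÷ 1/22 = 16 weeks.

16 weeks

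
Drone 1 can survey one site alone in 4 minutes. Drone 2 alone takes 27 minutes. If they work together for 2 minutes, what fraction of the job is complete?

31/54

Combined rate: 1/4 + 1/27 = (27 + 4)/108 = 31/108 per minute.
In 2 minutes they complete 2·31/108 = 31/54 of the job.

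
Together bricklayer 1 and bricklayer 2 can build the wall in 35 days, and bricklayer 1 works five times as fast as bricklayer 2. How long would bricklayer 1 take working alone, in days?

42 days

Let bricklayer 2's rate be r; then bricklayer 1's rate is 5r, so together (5 + 1)r = 6r = 1/35.
Thus r = 1/210 per day.
Bricklayer 2 alone: 210 days; bricklayer 1 alone: 42 days.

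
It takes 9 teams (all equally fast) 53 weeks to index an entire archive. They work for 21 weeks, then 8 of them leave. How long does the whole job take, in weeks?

309 weeks

One team does 1/477 of the job per week.
After 21 weeks with 9 teams, 21/53 is done (32/53 left).
With 1 team the rate is 1/477, so the rest takes 32/53 ÷ 1/477 = 288 weeks.
Total = 21 + 288 = 309 weeks.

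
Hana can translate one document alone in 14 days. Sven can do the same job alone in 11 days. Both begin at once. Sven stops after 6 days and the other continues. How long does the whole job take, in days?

In the first 6 days the combined rate is 25/154, so 75/77 of the job is done, leaving 2/77.
After Sven leaves the rate is 1/14 per day; the remaining 2/77 takes 4/11 days.
Total = 6 + 4/11 = 70/11 days.

70/11 days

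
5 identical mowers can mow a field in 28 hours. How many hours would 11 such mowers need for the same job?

Total work is 5·28 = 140 mower-hours.
With 11 mowers: 140/11 hours.

140/11 hours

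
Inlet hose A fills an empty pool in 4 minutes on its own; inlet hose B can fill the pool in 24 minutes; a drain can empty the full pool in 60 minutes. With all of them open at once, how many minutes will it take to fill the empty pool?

40/11 minutes

Net rate = 1/4 + 1/24 − 1/60 = (30 + 5 − 2)/120 = 33/120 = 11/40 per minute.
Filling time = 1 ÷ (11/40) = 40/11 minutes.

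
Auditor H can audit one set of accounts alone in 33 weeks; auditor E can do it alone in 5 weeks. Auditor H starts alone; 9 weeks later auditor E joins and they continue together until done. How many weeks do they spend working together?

60/19 weeks

In 9 weeks auditor H does 9/33 = 3/11 of the job, leaving 8/11.
Auditor H and auditor E together work at 38/165 per week, so finishing takes 8/11 ÷ 38/165 = 60/19 weeks.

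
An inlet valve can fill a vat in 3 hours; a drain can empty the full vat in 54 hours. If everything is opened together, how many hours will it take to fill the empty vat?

Net rate = 1/3 − 1/54 = (18 − 1)/54 = 17/54 per hour.
Filling time = 1 ÷ (17/54) = 54/17 hours.

54/17 hours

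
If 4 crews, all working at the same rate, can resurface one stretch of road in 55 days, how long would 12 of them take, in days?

Total work is 4·55 = 220 crew-days.
With 12 crews: 220/12 = 55/3 days.

55/3 days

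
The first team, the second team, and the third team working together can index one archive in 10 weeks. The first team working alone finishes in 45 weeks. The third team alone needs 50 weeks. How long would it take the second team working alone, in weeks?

Combined rate is 1/10 per week.
Known contribution: 1/45 + 1/50 = (10 + 9)/450 = 19/450 per week.
So the second team's rate is 1/10 − 19/450 = 13/225, meaning 225/13 weeks alone.

225/13 weeks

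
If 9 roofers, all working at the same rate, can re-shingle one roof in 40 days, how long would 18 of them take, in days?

20 days

Total work is 9·40 = 360 roofer-days.
With 18 roofers: 360/18 = 20 days.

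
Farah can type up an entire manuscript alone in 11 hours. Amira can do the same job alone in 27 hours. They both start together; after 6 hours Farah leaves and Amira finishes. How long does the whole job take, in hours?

135/11 hours

In the first 6 hours the combined rate is 38/297, so 76/99 of the job is done, leaving 23/99.
After Farah leaves the rate is 1/27 per hour; the remaining 23/99 takes 69/11 hours.
Total = 6 + 69/11 = 135/11 hours.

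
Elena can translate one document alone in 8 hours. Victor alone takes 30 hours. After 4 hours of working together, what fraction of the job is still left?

11/30

Combined rate: 1/8 + 1/30 = (15 + 4)/120 = 19/120 per hour.
In 4 hours they complete 4·19/120 = 19/30 of the job.
So 11/30 remains.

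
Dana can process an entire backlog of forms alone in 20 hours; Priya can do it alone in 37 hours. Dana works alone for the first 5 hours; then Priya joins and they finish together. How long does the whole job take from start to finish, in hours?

In 5 hours Dana does 5/20 = 1/4 of the job, leaving 3/4.
Dana and Priya together work at 57/740 per hour, so finishing takes 3/4 ÷ 57/740 = 185/19 hours.
Total time = 5 + 185/19 = 280/19 hours.

280/19 hours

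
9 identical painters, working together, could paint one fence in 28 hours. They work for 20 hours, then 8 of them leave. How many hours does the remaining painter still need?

One painter does 1/252 of the job per hour.
After 20 hours with 9 painters, 5/7 is done (2/7 left).
With 1 painter the rate is 1/252, so the rest takes 2/7 ÷ 1/252 = 72 hours.

72 hours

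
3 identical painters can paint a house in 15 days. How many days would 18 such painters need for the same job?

Total work is 3·15 = 45 painter-days.
With 18 painters: 45/18 = 5/2 days.

5/2 days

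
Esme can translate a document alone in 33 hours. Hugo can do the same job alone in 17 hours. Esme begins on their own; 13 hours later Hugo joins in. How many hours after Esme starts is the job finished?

In the first 13 hours Esme alone does 13/33 of the job, leaving 20/33.
Once everyone is working, combined rate: 1/33 + 1/17 = (17 + 33)/561 = 50/561 per hour.
Remaining 20/33 at 50/561 per hour takes 34/5 hours.
Total from the start = 13 + 34/5 = 99/5 hours.

99/5 hours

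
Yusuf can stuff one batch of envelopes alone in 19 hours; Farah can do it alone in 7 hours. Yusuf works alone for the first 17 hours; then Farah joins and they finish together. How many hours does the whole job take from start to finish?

228/13 hours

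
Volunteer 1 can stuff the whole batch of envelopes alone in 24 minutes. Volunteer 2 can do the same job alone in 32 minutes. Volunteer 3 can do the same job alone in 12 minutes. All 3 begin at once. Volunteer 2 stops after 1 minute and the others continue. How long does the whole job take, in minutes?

31/4 minutes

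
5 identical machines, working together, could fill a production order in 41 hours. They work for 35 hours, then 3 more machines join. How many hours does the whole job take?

155/4 hours

One machine does 1/205 of the job per hour.
After 35 hours with 5 machines, 35/41 is done (6/41 left).
With 8 machines the rate is 8/205, so the rest takes 6/41 ÷ 8/205 = 15/4 hours.
Total = 35 + 15/4 = 155/4 hours.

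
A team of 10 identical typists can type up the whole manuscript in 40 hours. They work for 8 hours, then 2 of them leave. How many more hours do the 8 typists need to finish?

40 hours

One typist does 1/400 of the job per hour.
After 8 hours with 10 typists, 1/5 is done (4/5 left).
With 8 typists the rate is 8/400 = 1/50, so the rest takes 4/5 ÷ 1/50 = 40 hours.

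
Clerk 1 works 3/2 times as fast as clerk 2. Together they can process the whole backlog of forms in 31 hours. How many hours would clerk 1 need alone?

155/3 hours

Let clerk 2's rate be r; then clerk 1's rate is (3/2)r, so together (3/2 + 1)r = (5/2)r = 1/31.
Thus r = 2/155 per hour.
Clerk 2 alone: 155/2 hours; clerk 1 alone: 155/3 hours.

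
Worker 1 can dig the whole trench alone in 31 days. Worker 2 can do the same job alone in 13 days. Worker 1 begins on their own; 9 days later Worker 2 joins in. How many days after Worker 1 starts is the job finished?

In the first 9 days Worker 1 alone does 9/31 of the job, leaving 22/31.
Once everyone is working, combined rate: 1/31 + 1/13 = (13 + 31)/403 = 44/403 per day.
Remaining 22/31 at 44/403 per day takes 13/2 days.
Total from the start = 9 + 13/2 = 31/2 days.

31/2 days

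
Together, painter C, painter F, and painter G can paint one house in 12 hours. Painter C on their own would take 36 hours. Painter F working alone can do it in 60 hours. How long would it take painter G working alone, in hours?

180/7 hours

Combined rate is 1/12 per hour.
Known contribution: 1/36 + 1/60 = (5 + 3)/180 = 8/180 = 2/45 per hour.
So painter G's rate is 1/12 − 2/45 = 7/180, meaning 180/7 hours alone.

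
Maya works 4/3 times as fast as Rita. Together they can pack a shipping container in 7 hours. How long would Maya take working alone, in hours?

49/4 hours

Let Rita's rate be r; then Maya's rate is (4/3)r, so together (4/3 + 1)r = (7/3)r = 1/7.
Thus r = 3/49 per hour.
Rita alone: 49/3 hours; Maya alone: 49/4 hours.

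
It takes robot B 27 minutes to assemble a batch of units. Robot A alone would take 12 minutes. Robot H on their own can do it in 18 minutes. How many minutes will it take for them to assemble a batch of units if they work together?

108/19 minutes

Combined rate: 1/27 + 1/12 + 1/18 = (4 + 9 + 6)/108 = 19/108 per minute.
Time = 1 ÷ (19/108) = 108/19 minutes.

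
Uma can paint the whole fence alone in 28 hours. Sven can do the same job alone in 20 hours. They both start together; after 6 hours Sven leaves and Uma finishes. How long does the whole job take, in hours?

In the first 6 hours the combined rate is 3/35, so 18/35 of the job is done, leaving 17/35.
After Sven leaves the rate is 1/28 per hour; the remaining 17/35 takes 68/5 hours.
Total = 6 + 68/5 = 98/5 hours.

98/5 hours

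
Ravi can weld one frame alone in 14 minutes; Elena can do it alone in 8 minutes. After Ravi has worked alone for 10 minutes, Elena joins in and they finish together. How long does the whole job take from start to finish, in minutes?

126/11 minutes

In 10 minutes Ravi does 10/14 = 5/7 of the job, leaving 2/7.
Ravi and Elena together work at 11/56 per minute, so finishing takes 2/7 ÷ 11/56 = 16/11 minutes.
Total time = 10 + 16/11 = 126/11 minutes.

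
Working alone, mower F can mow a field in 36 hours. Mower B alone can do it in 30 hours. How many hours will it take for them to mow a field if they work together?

180/11 hours

With two workers the combined time is the product over the sum: 36·30/(36+30) = 1080/66 = 180/11 hours.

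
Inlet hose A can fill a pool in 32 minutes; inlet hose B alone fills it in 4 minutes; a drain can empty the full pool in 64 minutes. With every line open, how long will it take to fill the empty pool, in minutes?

Net rate = 1/32 + 1/4 − 1/64 = (2 + 16 − 1)/64 = 17/64 per minute.
Filling time = 1 ÷ (17/64) = 64/17 minutes.

64/17 minutes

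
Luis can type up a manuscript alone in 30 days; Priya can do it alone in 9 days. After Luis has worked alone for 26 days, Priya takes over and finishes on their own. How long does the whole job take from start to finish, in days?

136/5 days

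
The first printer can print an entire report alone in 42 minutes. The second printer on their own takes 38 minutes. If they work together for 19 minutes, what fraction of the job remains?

Combined rate: 1/42 + 1/38 = (19 + 21)/798 = 40/798 = 20/399 per minute.
In 19 minutes they complete 19·20/399 = 20/21 of the job.
So 1/21 remains.

1/21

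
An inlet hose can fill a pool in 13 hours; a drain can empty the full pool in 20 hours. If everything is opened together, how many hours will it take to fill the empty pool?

260/7 hours

Net rate = 1/13 − 1/20 = (20 − 13)/260 = 7/260 per hour.
Filling time = 1 ÷ (7/260) = 260/7 hours.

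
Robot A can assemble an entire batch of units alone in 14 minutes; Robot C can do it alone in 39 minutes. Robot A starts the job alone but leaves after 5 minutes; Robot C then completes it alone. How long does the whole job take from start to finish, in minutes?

In 5 minutes Robot A does 5/14 of the job, leaving 9/14.
Robot C works at 1/39 per minute, so finishing takes 9/14 ÷ 1/39 = 351/14 minutes.
Total time = 5 + 351/14 = 421/14 minutes.

421/14 minutes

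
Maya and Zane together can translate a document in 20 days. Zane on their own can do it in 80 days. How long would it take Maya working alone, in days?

80/3 days

Combined rate is 1/20 per day.
Known contribution: 1/80 per day.
So Maya's rate is 1/20 − 1/80 = 3/80, meaning 80/3 days alone.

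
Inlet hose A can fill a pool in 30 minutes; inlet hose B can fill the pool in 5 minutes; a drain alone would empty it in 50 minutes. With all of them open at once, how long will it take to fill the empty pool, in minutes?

Net rate = 1/30 + 1/5 − 1/50 = (5 + 30 − 3)/150 = 32/150 = 16/75 per minute.
Filling time = 1 ÷ (16/75) = 75/16 minutes.

75/16 minutes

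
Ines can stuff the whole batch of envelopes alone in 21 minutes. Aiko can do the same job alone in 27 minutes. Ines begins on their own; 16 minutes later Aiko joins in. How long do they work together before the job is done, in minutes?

In the first 16 minutes Ines alone does 16/21 of the job, leaving 5/21.
Once everyone is working, combined rate: 1/21 + 1/27 = (9 + 7)/189 = 16/189 per minute.
Remaining 5/21 at 16/189 per minute takes 45/16 minutes.

45/16 minutes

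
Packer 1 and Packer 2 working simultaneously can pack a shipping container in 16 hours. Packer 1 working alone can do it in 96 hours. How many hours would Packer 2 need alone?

96/5 hours

Combined rate is 1/16 per hour.
Known contribution: 1/96 per hour.
So Packer 2's rate is 1/16 − 1/96 = 5/96, meaning 96/5 hours alone.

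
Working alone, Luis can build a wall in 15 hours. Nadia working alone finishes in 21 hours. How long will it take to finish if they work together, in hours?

35/4 hours

Combined rate: 1/15 + 1/21 = (7 + 5)/105 = 12/105 = 4/35 per hour.
Time = 1 ÷ (4/35) = 35/4 hours.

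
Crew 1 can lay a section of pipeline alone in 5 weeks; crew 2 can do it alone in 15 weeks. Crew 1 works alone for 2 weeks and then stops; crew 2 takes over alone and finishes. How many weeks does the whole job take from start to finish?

In 2 weeks crew 1 does 2/5 of the job, leaving 3/5.
Crew 2 works at 1/15 per week, so finishing takes 3/5 ÷ 1/15 = 9 weeks.
Total time = 2 + 9 = 11 weeks.

11 weeks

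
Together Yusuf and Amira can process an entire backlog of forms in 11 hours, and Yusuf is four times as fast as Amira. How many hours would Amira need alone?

Let Amira's rate be r; then Yusuf's rate is 4r, so together (4 + 1)r = 5r = 1/11.
Thus r = 1/55 per hour.
Amira alone: 55 hours; Yusuf alone: 55/4 hours.

55 hours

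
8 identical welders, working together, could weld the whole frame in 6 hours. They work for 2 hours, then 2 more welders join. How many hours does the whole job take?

26/5 hours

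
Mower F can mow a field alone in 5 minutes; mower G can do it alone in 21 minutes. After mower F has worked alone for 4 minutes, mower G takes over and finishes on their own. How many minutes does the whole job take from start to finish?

In 4 minutes mower F does 4/5 of the job, leaving 1/5.
Mower G works at 1/21 per minute, so finishing takes 1/5 ÷ 1/21 = 21/5 minutes.
Total time = 4 + 21/5 = 41/5 minutes.

41/5 minutes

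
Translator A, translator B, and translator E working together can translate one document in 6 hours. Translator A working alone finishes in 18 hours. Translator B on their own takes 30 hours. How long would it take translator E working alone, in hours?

Combined rate is 1/6 per hour.
Known contribution: 1/18 + 1/30 = (5 + 3)/90 = 8/90 = 4/45 per hour.
So translator E's rate is 1/6 − 4/45 = 7/90, meaning 90/7 hours alone.

90/7 hours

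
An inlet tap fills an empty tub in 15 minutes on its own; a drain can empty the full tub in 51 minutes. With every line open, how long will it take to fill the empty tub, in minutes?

Net rate = 1/15 − 1/51 = (17 − 5)/255 = 12/255 = 4/85 per minute.
Filling time = 1 ÷ (4/85) = 85/4 minutes.

85/4 minutes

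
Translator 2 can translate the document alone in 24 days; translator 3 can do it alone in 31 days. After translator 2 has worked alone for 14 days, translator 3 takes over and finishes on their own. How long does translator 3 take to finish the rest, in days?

In 14 days translator 2 does 14/24 = 7/12 of the job, leaving 5/12.
Translator 3 works at 1/31 per day, so finishing takes 5/12 ÷ 1/31 = 155/12 days.

155/12 days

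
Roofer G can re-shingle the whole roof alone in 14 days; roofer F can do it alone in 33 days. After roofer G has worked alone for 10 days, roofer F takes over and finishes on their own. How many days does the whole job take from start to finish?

136/7 days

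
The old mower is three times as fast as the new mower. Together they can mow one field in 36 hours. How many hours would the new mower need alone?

Let the new mower's rate be r; then the old mower's rate is 3r, so together (3 + 1)r = 4r = 1/36.
Thus r = 1/144 per hour.
The new mower alone: 144 hours; the old mower alone: 48 hours.

144 hours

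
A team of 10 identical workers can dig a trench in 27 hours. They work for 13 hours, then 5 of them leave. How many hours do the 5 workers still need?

One worker does 1/270 of the job per hour.
After 13 hours with 10 workers, 13/27 is done (14/27 left).
With 5 workers the rate is 5/270 = 1/54, so the rest takes 14/27 ÷ 1/54 = 28 hours.

28 hours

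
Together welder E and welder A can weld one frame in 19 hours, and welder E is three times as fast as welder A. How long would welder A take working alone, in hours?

76 hours

Let welder A's rate be r; then welder E's rate is 3r, so together (3 + 1)r = 4r = 1/19.
Thus r = 1/76 per hour.
Welder A alone: 76 hours; welder E alone: 76/3 hours.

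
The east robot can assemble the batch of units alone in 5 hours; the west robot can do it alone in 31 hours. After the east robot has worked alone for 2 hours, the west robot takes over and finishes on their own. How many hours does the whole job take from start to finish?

In 2 hours the east robot does 2/5 of the job, leaving 3/5.
The west robot works at 1/31 per hour, so finishing takes 3/5 ÷ 1/31 = 93/5 hours.
Total time = 2 + 93/5 = 103/5 hours.

103/5 hours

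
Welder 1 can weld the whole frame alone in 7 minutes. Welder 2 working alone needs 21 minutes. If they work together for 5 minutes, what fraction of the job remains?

1/21

Combined rate: 1/7 + 1/21 = (3 + 1)/21 = 4/21 per minute.
In 5 minutes they complete 5·4/21 = 20/21 of the job.
So 1/21 remains.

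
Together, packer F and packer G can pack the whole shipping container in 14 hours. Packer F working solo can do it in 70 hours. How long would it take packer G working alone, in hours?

Combined rate is 1/14 per hour.
Known contribution: 1/70 per hour.
So packer G's rate is 1/14 − 1/70 = 2/35, meaning 35/2 hours alone.

35/2 hours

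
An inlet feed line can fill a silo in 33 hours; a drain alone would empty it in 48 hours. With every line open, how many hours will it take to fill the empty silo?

Net rate = 1/33 − 1/48 = (16 − 11)/528 = 5/528 per hour.
Filling time = 1 ÷ (5/528) = 528/5 hours.

528/5 hours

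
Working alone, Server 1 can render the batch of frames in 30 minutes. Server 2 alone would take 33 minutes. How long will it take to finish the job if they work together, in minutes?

With two workers the combined time is the product over the sum: 30·33/(30+33) = 990/63 = 110/7 minutes.

110/7 minutes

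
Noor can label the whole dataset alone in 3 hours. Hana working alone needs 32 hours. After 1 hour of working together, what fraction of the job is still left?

Combined rate: 1/3 + 1/32 = (32 + 3)/96 = 35/96 per hour.
In 1 hour they complete 1·35/96 = 35/96 of the job.
So 61/96 remains.

61/96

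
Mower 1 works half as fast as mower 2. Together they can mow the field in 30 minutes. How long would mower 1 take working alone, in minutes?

Let mower 2's rate be r; then mower 1's rate is (1/2)r, so together (1/2 + 1)r = (3/2)r = 1/30.
Thus r = 1/45 per minute.
Mower 2 alone: 45 minutes; mower 1 alone: 90 minutes.

90 minutes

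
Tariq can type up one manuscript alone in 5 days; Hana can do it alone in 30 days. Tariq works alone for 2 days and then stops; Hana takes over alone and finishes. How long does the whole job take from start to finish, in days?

20 days

In 2 days Tariq does 2/5 of the job, leaving 3/5.
Hana works at 1/30 per day, so finishing takes 3/5 ÷ 1/30 = 18 days.
Total time = 2 + 18 = 20 days.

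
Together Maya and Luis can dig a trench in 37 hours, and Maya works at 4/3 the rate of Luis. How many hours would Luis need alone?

Let Luis's rate be r; then Maya's rate is (4/3)r, so together (4/3 + 1)r = (7/3)r = 1/37.
Thus r = 3/259 per hour.
Luis alone: 259/3 hours; Maya alone: 259/4 hours.

259/3 hours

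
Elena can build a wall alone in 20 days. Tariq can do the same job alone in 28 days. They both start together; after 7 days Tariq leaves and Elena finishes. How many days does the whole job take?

In the first 7 days the combined rate is 3/35, so 3/5 of the job is done, leaving 2/5.
After Tariq leaves the rate is 1/20 per day; the remaining 2/5 takes 8 days.
Total = 7 + 8 = 15 days.

15 days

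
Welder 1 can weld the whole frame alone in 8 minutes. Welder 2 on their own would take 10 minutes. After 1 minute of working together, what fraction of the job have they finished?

9/40

Combined rate: 1/8 + 1/10 = (5 + 4)/40 = 9/40 per minute.
In 1 minute they complete 1·9/40 = 9/40 of the job.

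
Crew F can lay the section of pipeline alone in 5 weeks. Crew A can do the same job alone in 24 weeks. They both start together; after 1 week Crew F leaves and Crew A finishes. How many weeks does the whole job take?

96/5 weeks

In the first 1 week the combined rate is 29/120, so 29/120 of the job is done, leaving 91/120.
After Crew F leaves the rate is 1/24 per week; the remaining 91/120 takes 91/5 weeks.
Total = 1 + 91/5 = 96/5 weeks.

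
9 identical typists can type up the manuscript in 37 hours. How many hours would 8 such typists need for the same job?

333/8 hours

Total work is 9·37 = 333 typist-hours.
With 8 typists: 333/8 hours.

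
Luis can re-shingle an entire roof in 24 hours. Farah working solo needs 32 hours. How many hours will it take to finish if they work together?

Combined rate: 1/24 + 1/32 = (4 + 3)/96 = 7/96 per hour.
Time = 1 ÷ (7/96) = 96/7 hours.

96/7 hours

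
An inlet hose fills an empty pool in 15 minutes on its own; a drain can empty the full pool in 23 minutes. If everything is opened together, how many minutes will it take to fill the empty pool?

Net rate = 1/15 − 1/23 = (23 − 15)/345 = 8/345 per minute.
Filling time = 1 ÷ (8/345) = 345/8 minutes.

345/8 minutes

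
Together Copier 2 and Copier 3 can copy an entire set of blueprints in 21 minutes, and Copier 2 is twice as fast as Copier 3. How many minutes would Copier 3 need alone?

63 minutes

Let Copier 3's rate be r; then Copier 2's rate is 2r, so together (2 + 1)r = 3r = 1/21.
Thus r = 1/63 per minute.
Copier 3 alone: 63 minutes; Copier 2 alone: 63/2 minutes.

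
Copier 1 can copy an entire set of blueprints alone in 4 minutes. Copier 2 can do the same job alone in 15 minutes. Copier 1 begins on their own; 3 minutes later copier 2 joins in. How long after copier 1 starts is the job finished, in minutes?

72/19 minutes

In the first 3 minutes copier 1 alone does 3/4 of the job, leaving 1/4.
Once everyone is working, combined rate: 1/4 + 1/15 = (15 + 4)/60 = 19/60 per minute.
Remaining 1/4 at 19/60 per minute takes 15/19 minutes.
Total from the start = 3 + 15/19 = 72/19 minutes.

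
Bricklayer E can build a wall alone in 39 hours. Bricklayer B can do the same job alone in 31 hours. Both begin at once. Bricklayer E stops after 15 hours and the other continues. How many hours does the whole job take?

In the first 15 hours the combined rate is 70/1209, so 350/403 of the job is done, leaving 53/403.
After Bricklayer E leaves the rate is 1/31 per hour; the remaining 53/403 takes 53/13 hours.
Total = 15 + 53/13 = 248/13 hours.

248/13 hours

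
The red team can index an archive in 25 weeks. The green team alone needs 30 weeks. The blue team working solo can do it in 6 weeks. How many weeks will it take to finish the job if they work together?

Combined rate: 1/25 + 1/30 + 1/6 = (6 + 5 + 25)/150 = 36/150 = 6/25 per week.
Time = 1 ÷ (6/25) = 25/6 weeks.

25/6 weeks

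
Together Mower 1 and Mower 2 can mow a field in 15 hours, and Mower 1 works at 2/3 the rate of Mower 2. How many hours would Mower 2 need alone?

Let Mower 2's rate be r; then Mower 1's rate is (2/3)r, so together (2/3 + 1)r = (5/3)r = 1/15.
Thus r = 1/25 per hour.
Mower 2 alone: 25 hours; Mower 1 alone: 75/2 hours.

25 hours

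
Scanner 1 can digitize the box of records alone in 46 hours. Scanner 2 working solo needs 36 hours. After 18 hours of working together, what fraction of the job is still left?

Combined rate: 1/46 + 1/36 = (18 + 23)/828 = 41/828 per hour.
In 18 hours they complete 18·41/828 = 41/46 of the job.
So 5/46 remains.

5/46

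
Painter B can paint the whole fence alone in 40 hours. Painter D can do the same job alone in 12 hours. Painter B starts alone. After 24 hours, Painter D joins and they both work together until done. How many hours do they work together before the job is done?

48/13 hours

In the first 24 hours Painter B alone does 24/40 = 3/5 of the job, leaving 2/5.
Once everyone is working, combined rate: 1/40 + 1/12 = (3 + 10)/120 = 13/120 per hour.
Remaining 2/5 at 13/120 per hour takes 48/13 hours.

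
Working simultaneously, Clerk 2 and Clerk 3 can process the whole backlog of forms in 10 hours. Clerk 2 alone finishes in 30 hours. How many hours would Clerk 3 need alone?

Combined rate is 1/10 per hour.
Known contribution: 1/30 per hour.
So Clerk 3's rate is 1/10 − 1/30 = 1/15, meaning 15 hours alone.

15 hours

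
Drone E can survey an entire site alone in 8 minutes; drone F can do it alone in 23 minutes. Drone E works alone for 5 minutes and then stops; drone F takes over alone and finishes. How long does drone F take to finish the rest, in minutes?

69/8 minutes

In 5 minutes drone E does 5/8 of the job, leaving 3/8.
Drone F works at 1/23 per minute, so finishing takes 3/8 ÷ 1/23 = 69/8 minutes.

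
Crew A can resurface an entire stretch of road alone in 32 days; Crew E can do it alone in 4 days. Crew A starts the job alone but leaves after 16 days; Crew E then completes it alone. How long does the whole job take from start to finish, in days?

18 days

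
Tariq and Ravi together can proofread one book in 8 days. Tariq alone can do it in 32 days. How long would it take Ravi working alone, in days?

32/3 days

Combined rate is 1/8 per day.
Known contribution: 1/32 per day.
So Ravi's rate is 1/8 − 1/32 = 3/32, meaning 32/3 days alone.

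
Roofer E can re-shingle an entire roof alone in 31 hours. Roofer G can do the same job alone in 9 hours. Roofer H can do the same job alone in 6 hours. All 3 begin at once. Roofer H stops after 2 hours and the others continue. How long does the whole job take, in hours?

In the first 2 hours the combined rate is 173/558, so 173/279 of the job is done, leaving 106/279.
After Roofer H leaves the rate is 40/279 per hour; the remaining 106/279 takes 53/20 hours.
Total = 2 + 53/20 = 93/20 hours.

93/20 hours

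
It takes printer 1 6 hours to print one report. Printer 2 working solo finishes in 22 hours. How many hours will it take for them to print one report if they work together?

With two workers the combined time is the product over the sum: 6·22/(6+22) = 132/28 = 33/7 hours.

33/7 hours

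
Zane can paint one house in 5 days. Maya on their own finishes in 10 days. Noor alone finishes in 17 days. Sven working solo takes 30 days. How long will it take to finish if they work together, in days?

Combined rate: 1/5 + 1/10 + 1/17 + 1/30 = (102 + 51 + 30 + 17)/510 = 200/510 = 20/51 per day.
Time = 1 ÷ (20/51) = 51/20 days.

51/20 days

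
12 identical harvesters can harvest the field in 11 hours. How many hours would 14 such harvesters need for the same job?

66/7 hours

Total work is 12·11 = 132 harvester-hours.
With 14 harvesters: 132/14 = 66/7 hours.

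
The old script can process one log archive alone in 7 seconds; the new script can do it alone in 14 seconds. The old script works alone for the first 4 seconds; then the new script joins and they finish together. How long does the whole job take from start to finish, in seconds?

6 seconds

In 4 seconds the old script does 4/7 of the job, leaving 3/7.
The old script and the new script together work at 3/14 per second, so finishing takes 3/7 ÷ 3/14 = 2 seconds.
Total time = 4 + 2 = 6 seconds.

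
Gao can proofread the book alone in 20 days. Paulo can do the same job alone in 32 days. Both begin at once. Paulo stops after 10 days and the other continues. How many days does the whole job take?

55/4 days

In the first 10 days the combined rate is 13/160, so 13/16 of the job is done, leaving 3/16.
After Paulo leaves the rate is 1/20 per day; the remaining 3/16 takes 15/4 days.
Total = 10 + 15/4 = 55/4 days.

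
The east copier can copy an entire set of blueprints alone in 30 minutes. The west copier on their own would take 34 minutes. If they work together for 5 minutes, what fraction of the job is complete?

Combined rate: 1/30 + 1/34 = (17 + 15)/510 = 32/510 = 16/255 per minute.
In 5 minutes they complete 5·16/255 = 16/51 of the job.

16/51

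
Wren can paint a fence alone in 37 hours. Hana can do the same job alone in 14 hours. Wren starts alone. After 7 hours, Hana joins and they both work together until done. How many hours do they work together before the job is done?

In the first 7 hours Wren alone does 7/37 of the job, leaving 30/37.
Once everyone is working, combined rate: 1/37 + 1/14 = (14 + 37)/518 = 51/518 per hour.
Remaining 30/37 at 51/518 per hour takes 140/17 hours.

140/17 hours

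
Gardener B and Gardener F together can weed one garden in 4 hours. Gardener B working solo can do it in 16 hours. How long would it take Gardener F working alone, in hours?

Combined rate is 1/4 per hour.
Known contribution: 1/16 per hour.
So Gardener F's rate is 1/4 − 1/16 = 3/16, meaning 16/3 hours alone.

16/3 hours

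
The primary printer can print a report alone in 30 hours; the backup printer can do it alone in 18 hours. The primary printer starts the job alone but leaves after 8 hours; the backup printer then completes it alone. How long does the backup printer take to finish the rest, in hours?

In 8 hours the primary printer does 8/30 = 4/15 of the job, leaving 11/15.
The backup printer works at 1/18 per hour, so finishing takes 11/15 ÷ 1/18 = 66/5 hours.

66/5 hours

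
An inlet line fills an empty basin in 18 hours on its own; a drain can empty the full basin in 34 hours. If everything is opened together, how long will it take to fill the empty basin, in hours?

153/4 hours

Net rate = 1/18 − 1/34 = (17 − 9)/306 = 8/306 = 4/153 per hour.
Filling time = 1 ÷ (4/153) = 153/4 hours.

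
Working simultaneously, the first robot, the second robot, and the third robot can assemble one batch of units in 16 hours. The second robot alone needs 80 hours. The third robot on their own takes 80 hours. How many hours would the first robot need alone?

80/3 hours

Combined rate is 1/16 per hour.
Known contribution: 1/80 + 1/80 = (1 + 1)/80 = 2/80 = 1/40 per hour.
So the first robot's rate is 1/16 − 1/40 = 3/80, meaning 80/3 hours alone.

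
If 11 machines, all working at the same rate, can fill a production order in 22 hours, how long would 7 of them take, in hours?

242/7 hours

Total work is 11·22 = 242 machine-hours.
With 7 machines: 242/7 hours.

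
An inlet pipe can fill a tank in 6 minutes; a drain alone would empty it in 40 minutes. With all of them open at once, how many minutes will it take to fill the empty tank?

Net rate = 1/6 − 1/40 = (20 − 3)/120 = 17/120 per minute.
Filling time = 1 ÷ (17/120) = 120/17 minutes.

120/17 minutes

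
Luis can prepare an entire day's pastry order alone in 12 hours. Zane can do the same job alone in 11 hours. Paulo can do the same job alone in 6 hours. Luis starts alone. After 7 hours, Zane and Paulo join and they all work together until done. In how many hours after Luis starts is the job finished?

74/9 hours

In the first 7 hours Luis alone does 7/12 of the job, leaving 5/12.
Once everyone is working, combined rate: 1/12 + 1/11 + 1/6 = (11 + 12 + 22)/132 = 45/132 = 15/44 per hour.
Remaining 5/12 at 15/44 per hour takes 11/9 hours.
Total from the start = 7 + 11/9 = 74/9 hours.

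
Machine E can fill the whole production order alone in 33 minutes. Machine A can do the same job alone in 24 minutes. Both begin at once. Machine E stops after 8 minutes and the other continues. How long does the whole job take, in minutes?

In the first 8 minutes the combined rate is 19/264, so 19/33 of the job is done, leaving 14/33.
After machine E leaves the rate is 1/24 per minute; the remaining 14/33 takes 112/11 minutes.
Total = 8 + 112/11 = 200/11 minutes.

200/11 minutes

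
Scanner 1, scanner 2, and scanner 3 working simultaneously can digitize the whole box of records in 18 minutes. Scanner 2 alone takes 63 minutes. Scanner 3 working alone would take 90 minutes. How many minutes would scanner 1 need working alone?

35 minutes

Combined rate is 1/18 per minute.
Known contribution: 1/63 + 1/90 = (10 + 7)/630 = 17/630 per minute.
So scanner 1's rate is 1/18 − 17/630 = 1/35, meaning 35 minutes alone.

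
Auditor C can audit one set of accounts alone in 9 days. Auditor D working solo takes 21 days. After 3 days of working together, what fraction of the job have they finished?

Combined rate: 1/9 + 1/21 = (7 + 3)/63 = 10/63 per day.
In 3 days they complete 3·10/63 = 10/21 of the job.

10/21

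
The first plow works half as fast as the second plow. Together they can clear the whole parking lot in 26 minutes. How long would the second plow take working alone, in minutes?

39 minutes

Let the second plow's rate be r; then the first plow's rate is (1/2)r, so together (1/2 + 1)r = (3/2)r = 1/26.
Thus r = 1/39 per minute.
The second plow alone: 39 minutes; the first plow alone: 78 minutes.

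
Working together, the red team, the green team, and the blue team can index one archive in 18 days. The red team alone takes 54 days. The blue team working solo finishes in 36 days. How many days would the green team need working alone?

108 days

Combined rate is 1/18 per day.
Known contribution: 1/54 + 1/36 = (2 + 3)/108 = 5/108 per day.
So the green team's rate is 1/18 − 5/108 = 1/108, meaning 108 days alone.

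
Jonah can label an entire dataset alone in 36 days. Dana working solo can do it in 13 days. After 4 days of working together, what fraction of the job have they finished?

Combined rate: 1/36 + 1/13 = (13 + 36)/468 = 49/468 per day.
In 4 days they complete 4·49/468 = 49/117 of the job.

49/117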